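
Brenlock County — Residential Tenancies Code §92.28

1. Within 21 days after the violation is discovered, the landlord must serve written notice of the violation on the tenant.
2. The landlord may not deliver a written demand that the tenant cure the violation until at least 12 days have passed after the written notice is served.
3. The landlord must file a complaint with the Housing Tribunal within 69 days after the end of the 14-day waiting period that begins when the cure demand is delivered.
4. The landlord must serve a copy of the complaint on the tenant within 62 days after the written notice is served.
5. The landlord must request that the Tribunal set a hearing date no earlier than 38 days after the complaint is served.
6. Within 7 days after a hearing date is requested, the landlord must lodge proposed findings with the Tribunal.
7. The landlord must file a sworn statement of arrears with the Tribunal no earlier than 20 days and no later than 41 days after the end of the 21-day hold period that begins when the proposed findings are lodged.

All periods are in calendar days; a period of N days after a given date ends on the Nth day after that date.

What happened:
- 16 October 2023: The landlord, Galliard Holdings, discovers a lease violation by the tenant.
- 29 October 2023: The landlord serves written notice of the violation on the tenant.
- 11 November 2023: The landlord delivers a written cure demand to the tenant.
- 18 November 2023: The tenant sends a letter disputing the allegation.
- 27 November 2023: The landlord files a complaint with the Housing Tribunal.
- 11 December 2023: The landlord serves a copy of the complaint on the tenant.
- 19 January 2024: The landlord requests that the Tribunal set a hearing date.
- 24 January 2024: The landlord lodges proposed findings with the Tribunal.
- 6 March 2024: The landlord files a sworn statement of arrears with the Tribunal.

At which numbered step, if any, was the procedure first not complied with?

Step 1 — counting 21 days from 16 October 2023 (when the violation is discovered) gives a deadline of 6 November 2023; 29 October 2023 is within that limit.
Step 2 — must wait 12 days from 29 October 2023 (when the written notice is served), so not before 10 November 2023; done 11 November 2023 — permitted.
Step 3 — counting 69 days from 25 November 2023 (end of the 14-day waiting period, which began when the cure demand is delivered on 11 November 2023) gives a deadline of 2 February 2024; done 27 November 2023 — timely.
Step 4 — counting 62 days from 29 October 2023 (when the written notice is served) gives a deadline of 30 December 2023; done 11 December 2023 — timely.
Step 5 — must wait 38 days from 11 December 2023 (when the complaint is served), so not before 18 January 2024; 19 January 2024 is on or after that date.
Step 6 — counting 7 days from 19 January 2024 (when a hearing date is requested) gives a deadline of 26 January 2024; 24 January 2024 is within that limit.
Step 7 — 20 and 41 days from 14 February 2024 (end of the 21-day hold period, which began when the proposed findings are lodged on 24 January 2024) are 5 March 2024 and 26 March 2024 respectively; done 6 March 2024, which is between those dates.

None — every step was satisfied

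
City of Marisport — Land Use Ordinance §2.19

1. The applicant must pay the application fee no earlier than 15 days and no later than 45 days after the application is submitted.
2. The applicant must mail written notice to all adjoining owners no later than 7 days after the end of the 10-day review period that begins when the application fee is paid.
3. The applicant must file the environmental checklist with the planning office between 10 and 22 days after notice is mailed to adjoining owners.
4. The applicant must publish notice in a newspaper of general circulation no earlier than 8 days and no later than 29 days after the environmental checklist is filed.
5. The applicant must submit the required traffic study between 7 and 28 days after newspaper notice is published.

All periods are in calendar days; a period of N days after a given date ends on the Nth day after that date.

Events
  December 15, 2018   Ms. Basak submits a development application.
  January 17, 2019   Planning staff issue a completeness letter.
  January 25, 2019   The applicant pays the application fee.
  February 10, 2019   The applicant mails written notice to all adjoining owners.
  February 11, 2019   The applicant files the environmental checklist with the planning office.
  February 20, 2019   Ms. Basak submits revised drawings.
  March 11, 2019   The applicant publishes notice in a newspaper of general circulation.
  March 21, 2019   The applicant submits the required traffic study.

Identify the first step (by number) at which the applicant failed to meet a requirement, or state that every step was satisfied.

Step 3

Step 1 — 15 and 45 days from December 15, 2018 (when the application is submitted) are December 30, 2018 and January 29, 2019 respectively; done January 25, 2019 — within the window.
Step 2 — counting 7 days from February 4, 2019 (end of the 10-day review period, which began when the application fee is paid on January 25, 2019) gives a deadline of February 11, 2019; February 10, 2019 is within that limit.
Step 3 — 10 and 22 days from February 10, 2019 (when notice is mailed to adjoining owners) are February 20, 2019 and March 4, 2019 respectively; done February 11, 2019 — 9 days before the window opened.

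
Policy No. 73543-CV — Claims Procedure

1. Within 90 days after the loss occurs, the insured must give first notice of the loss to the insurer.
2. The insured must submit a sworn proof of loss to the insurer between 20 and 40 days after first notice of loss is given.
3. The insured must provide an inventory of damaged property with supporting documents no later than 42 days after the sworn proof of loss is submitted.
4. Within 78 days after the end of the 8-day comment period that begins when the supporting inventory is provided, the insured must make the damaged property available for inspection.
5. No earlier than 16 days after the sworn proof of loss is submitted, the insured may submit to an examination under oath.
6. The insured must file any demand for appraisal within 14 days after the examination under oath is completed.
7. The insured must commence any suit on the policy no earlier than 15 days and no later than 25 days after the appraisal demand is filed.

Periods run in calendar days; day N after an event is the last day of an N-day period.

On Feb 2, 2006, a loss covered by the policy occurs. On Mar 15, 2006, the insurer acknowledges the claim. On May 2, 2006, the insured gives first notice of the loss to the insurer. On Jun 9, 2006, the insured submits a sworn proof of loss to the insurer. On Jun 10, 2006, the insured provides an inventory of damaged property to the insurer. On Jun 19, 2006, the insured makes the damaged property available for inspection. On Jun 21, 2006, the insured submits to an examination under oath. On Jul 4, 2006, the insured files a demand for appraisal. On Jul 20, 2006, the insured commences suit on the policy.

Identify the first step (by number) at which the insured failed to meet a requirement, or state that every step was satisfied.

Step 5

Step 1 — counting 90 days from Feb 2, 2006 (when the loss occurs) gives a deadline of May 3, 2006; done May 2, 2006 — timely.
Step 2 — 20 and 40 days from May 2, 2006 (when first notice of loss is given) are May 22, 2006 and Jun 11, 2006 respectively; done Jun 9, 2006 — within the window.
Step 3 — counting 42 days from Jun 9, 2006 (when the sworn proof of loss is submitted) gives a deadline of Jul 21, 2006; done Jun 10, 2006 — timely.
Step 4 — counting 78 days from Jun 18, 2006 (end of the 8-day comment period, which began when the supporting inventory is provided on Jun 10, 2006) gives a deadline of Sep 4, 2006; done Jun 19, 2006 — timely.
Step 5 — must wait 16 days from Jun 9, 2006 (when the sworn proof of loss is submitted), so not before Jun 25, 2006; Jun 21, 2006 is 4 days before the earliest permitted date.
No need to go further; step 5 was not satisfied.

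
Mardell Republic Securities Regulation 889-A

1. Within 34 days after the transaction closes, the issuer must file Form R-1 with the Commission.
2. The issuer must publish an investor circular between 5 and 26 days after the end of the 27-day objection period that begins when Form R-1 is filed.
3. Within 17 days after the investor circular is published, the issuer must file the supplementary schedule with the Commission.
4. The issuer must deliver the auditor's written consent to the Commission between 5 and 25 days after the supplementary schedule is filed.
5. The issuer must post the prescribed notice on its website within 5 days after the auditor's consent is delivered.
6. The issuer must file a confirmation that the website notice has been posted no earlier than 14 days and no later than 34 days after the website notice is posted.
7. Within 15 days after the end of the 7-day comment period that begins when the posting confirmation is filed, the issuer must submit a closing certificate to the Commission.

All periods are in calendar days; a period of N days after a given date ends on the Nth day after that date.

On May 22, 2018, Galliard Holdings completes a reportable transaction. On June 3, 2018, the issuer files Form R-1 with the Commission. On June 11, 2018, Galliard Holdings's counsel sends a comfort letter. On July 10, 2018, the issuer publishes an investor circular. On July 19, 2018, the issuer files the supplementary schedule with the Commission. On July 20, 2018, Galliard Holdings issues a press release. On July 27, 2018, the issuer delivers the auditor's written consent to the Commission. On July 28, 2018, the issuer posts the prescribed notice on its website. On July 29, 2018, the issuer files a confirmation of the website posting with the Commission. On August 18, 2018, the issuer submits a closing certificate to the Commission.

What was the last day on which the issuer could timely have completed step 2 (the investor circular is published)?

July 26, 2018

Form R-1 is filed on June 3, 2018; the 27-day objection period therefore ends June 30, 2018, and step 2 runs from that date. The window is 5–26 days after June 30, 2018; it closes on July 26, 2018.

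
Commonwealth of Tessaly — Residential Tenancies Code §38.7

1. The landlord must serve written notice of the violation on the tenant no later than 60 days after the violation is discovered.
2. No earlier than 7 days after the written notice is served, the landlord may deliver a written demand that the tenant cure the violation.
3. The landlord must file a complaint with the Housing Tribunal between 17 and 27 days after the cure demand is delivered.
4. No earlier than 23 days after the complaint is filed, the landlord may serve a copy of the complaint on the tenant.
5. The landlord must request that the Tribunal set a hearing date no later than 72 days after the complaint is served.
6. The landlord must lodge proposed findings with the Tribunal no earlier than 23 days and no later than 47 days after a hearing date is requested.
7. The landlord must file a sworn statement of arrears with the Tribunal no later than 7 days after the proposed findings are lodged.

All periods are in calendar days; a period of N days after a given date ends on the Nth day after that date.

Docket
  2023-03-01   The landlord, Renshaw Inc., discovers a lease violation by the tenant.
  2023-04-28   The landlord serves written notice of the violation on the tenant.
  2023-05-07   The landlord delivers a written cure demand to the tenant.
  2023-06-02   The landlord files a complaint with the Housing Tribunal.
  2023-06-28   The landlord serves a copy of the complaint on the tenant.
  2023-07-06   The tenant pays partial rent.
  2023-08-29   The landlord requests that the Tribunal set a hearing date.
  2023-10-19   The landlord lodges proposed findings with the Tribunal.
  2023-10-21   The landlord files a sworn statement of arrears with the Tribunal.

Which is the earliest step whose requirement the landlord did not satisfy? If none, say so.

Step 1 — counting 60 days from 2023-03-01 (when the violation is discovered) gives a deadline of 2023-04-30; 2023-04-28 is within that limit.
Step 2 — must wait 7 days from 2023-04-28 (when the written notice is served), so not before 2023-05-05; done 2023-05-07 — permitted.
Step 3 — 17 and 27 days from 2023-05-07 (when the cure demand is delivered) are 2023-05-24 and 2023-06-03 respectively; done 2023-06-02 — within the window.
Step 4 — must wait 23 days from 2023-06-02 (when the complaint is filed), so not before 2023-06-25; 2023-06-28 is on or after that date.
Step 5 — counting 72 days from 2023-06-28 (when the complaint is served) gives a deadline of 2023-09-08; completed 2023-08-29, before the deadline.
Step 6 — 23 and 47 days from 2023-08-29 (when a hearing date is requested) are 2023-09-21 and 2023-10-15 respectively; done 2023-10-19 — 4 days after the window closed.
No need to go further; step 6 was not satisfied.

Step 6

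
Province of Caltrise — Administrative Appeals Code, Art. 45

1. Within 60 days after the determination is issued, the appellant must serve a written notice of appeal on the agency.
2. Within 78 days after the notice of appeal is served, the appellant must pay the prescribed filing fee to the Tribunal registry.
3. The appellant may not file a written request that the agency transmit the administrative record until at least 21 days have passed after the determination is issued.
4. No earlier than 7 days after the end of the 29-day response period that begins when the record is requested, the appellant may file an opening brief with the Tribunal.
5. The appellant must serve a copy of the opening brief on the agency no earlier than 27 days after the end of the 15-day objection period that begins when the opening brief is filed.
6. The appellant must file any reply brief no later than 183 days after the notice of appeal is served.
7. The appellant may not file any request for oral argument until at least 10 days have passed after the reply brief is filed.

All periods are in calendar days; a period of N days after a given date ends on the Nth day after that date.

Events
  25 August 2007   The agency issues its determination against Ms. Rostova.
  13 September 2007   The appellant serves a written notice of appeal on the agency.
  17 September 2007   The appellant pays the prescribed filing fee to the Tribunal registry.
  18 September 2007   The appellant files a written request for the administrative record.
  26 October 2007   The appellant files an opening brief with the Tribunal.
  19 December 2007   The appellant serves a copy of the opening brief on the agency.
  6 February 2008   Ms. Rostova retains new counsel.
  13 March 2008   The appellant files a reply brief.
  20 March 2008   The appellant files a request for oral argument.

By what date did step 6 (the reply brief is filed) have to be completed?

Step 6 runs from 13 September 2007, when the notice of appeal is served. 183 days after 13 September 2007 is 14 March 2008.

14 March 2008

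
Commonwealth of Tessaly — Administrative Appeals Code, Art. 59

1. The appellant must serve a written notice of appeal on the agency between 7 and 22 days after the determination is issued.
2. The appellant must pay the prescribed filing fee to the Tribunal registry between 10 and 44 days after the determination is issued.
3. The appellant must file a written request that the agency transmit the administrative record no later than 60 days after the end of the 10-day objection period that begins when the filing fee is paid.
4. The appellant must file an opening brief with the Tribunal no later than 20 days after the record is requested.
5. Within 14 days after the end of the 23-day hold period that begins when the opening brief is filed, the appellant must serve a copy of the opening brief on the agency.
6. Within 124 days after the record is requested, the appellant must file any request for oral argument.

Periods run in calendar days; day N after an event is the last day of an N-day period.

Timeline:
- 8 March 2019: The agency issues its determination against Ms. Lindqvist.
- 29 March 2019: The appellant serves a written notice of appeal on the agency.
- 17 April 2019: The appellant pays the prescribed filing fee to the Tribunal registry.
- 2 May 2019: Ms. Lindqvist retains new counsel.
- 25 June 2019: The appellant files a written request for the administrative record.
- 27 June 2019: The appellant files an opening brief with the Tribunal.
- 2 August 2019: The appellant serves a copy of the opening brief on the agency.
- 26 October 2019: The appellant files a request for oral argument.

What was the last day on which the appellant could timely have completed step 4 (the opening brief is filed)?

Step 4 runs from 25 June 2019, when the record is requested. 20 days after 25 June 2019 is 15 July 2019.

15 July 2019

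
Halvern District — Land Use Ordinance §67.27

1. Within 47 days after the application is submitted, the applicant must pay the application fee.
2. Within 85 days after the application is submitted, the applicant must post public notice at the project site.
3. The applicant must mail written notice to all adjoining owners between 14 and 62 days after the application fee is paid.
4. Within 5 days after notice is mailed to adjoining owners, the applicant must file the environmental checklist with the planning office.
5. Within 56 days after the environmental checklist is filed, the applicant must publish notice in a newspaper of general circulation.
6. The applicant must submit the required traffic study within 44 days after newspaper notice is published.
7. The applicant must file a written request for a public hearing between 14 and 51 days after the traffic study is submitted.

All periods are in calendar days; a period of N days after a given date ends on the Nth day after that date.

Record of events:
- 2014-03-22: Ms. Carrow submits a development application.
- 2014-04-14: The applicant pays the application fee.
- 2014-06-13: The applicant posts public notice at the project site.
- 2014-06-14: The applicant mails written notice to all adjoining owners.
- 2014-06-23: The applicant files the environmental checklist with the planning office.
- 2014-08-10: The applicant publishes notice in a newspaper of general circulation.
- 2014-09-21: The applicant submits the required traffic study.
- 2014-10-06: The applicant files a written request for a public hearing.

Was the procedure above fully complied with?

Step 1: 47 days after 2014-03-22 (when the application is submitted) is 2014-05-08; done 2014-04-14 — timely.
Step 2: 85 days after 2014-03-22 (when the application is submitted) is 2014-06-15; done 2014-06-13 — timely.
Step 3: the window is 14–62 days after 2014-04-14 (when the application fee is paid), so 2014-04-28 through 2014-06-15; 2014-06-14 falls inside that range.
Step 4: 5 days after 2014-06-14 (when notice is mailed to adjoining owners) is 2014-06-19; done 2014-06-23 — 4 days late.
The analysis stops there.

No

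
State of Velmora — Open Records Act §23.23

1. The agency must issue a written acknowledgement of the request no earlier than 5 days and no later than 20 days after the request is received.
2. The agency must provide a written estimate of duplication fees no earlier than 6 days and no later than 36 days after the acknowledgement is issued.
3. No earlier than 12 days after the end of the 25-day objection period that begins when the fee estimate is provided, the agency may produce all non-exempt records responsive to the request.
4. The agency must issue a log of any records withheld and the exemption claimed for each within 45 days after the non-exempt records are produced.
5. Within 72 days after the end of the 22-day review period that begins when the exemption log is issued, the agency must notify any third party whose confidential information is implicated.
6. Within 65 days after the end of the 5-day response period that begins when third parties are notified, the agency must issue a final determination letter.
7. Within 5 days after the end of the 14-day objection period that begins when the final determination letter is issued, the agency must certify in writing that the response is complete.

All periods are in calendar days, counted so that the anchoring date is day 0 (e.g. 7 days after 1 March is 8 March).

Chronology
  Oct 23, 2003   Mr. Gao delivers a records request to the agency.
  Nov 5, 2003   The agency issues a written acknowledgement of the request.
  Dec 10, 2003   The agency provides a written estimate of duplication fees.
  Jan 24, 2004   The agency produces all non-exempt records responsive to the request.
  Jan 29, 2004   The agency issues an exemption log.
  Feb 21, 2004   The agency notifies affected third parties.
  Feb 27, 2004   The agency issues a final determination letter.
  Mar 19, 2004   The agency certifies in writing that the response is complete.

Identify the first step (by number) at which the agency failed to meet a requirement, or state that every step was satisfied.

Step 7

Step 1: the window is 5–20 days after Oct 23, 2003 (when the request is received), so Oct 28, 2003 through Nov 12, 2003; Nov 5, 2003 falls inside that range.
Step 2: the window is 6–36 days after Nov 5, 2003 (when the acknowledgement is issued), so Nov 11, 2003 through Dec 11, 2003; Dec 10, 2003 falls inside that range.
Step 3: the earliest permitted date is 12 days after Jan 4, 2004 (end of the 25-day objection period, which began when the fee estimate is provided on Dec 10, 2003), i.e. Jan 16, 2004; done Jan 24, 2004, after the minimum wait.
Step 4: 45 days after Jan 24, 2004 (when the non-exempt records are produced) is Mar 9, 2004; done Jan 29, 2004 — timely.
Step 5: 72 days after Feb 20, 2004 (end of the 22-day review period, which began when the exemption log is issued on Jan 29, 2004) is May 2, 2004; completed Feb 21, 2004, before the deadline.
Step 6: 65 days after Feb 26, 2004 (end of the 5-day response period, which began when third parties are notified on Feb 21, 2004) is May 1, 2004; done Feb 27, 2004 — timely.
Step 7: 5 days after Mar 12, 2004 (end of the 14-day objection period, which began when the final determination letter is issued on Feb 27, 2004) is Mar 17, 2004; done Mar 19, 2004 — 2 days late.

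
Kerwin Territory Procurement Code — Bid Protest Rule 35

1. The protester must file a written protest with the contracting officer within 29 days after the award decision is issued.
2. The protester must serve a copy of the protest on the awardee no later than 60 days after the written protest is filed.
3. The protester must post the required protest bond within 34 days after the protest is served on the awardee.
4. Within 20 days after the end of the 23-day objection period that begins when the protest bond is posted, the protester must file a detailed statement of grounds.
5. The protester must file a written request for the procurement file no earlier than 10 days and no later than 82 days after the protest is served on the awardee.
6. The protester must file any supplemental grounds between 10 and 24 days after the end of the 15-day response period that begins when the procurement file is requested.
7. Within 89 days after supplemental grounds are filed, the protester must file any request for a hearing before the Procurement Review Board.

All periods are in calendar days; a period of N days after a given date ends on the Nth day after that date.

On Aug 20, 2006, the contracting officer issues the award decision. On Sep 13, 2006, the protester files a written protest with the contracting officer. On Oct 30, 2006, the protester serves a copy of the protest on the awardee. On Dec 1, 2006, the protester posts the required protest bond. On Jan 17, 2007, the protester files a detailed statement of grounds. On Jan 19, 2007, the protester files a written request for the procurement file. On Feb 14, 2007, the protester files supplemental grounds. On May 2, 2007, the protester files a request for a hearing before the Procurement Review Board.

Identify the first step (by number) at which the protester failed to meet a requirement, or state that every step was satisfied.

Step 1 — counting 29 days from Aug 20, 2006 (when the award decision is issued) gives a deadline of Sep 18, 2006; completed Sep 13, 2006, before the deadline.
Step 2 — counting 60 days from Sep 13, 2006 (when the written protest is filed) gives a deadline of Nov 12, 2006; completed Oct 30, 2006, before the deadline.
Step 3 — counting 34 days from Oct 30, 2006 (when the protest is served on the awardee) gives a deadline of Dec 3, 2006; Dec 1, 2006 is within that limit.
Step 4 — counting 20 days from Dec 24, 2006 (end of the 23-day objection period, which began when the protest bond is posted on Dec 1, 2006) gives a deadline of Jan 13, 2007; not done until Jan 17, 2007, 4 days after the deadline.
No need to go further; step 4 was not satisfied.

Step 4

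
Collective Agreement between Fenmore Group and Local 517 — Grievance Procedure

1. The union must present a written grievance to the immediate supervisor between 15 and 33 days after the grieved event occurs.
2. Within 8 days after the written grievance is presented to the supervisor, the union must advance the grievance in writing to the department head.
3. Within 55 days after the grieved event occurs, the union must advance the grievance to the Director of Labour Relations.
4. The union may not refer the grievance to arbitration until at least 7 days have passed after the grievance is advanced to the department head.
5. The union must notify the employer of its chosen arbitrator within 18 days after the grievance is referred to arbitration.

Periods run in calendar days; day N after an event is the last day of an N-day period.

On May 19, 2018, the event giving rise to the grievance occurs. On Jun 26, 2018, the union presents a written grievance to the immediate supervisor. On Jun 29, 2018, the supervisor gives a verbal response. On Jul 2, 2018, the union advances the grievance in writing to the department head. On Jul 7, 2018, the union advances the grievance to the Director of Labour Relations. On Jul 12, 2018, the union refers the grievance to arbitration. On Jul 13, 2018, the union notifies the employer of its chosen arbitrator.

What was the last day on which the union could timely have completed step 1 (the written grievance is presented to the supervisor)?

Step 1 runs from May 19, 2018, when the grieved event occurs. The window is 15–33 days after May 19, 2018; it closes on Jun 21, 2018.

Jun 21, 2018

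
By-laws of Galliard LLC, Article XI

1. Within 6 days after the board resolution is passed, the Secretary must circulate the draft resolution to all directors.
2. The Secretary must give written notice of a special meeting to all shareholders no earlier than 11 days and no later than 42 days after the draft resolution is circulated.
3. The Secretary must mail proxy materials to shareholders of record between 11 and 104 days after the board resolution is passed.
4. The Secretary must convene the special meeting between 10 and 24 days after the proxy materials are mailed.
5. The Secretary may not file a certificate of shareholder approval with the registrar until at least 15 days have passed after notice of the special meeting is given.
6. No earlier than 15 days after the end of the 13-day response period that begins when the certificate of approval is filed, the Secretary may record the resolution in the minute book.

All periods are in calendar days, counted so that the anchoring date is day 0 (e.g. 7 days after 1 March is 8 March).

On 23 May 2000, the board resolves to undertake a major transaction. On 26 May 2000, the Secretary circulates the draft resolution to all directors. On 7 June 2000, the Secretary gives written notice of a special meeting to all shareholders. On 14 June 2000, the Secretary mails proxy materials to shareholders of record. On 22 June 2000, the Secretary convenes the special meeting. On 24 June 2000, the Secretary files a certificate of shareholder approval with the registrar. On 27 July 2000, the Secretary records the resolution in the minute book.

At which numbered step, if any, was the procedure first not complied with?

Step 1: 6 days after 23 May 2000 (when the board resolution is passed) is 29 May 2000; completed 26 May 2000, before the deadline.
Step 2: the window is 11–42 days after 26 May 2000 (when the draft resolution is circulated), so 6 June 2000 through 7 July 2000; done 7 June 2000 — within the window.
Step 3: the window is 11–104 days after 23 May 2000 (when the board resolution is passed), so 3 June 2000 through 4 September 2000; done 14 June 2000 — within the window.
Step 4: the window is 10–24 days after 14 June 2000 (when the proxy materials are mailed), so 24 June 2000 through 8 July 2000; done 22 June 2000 — 2 days before the window opened.

Step 4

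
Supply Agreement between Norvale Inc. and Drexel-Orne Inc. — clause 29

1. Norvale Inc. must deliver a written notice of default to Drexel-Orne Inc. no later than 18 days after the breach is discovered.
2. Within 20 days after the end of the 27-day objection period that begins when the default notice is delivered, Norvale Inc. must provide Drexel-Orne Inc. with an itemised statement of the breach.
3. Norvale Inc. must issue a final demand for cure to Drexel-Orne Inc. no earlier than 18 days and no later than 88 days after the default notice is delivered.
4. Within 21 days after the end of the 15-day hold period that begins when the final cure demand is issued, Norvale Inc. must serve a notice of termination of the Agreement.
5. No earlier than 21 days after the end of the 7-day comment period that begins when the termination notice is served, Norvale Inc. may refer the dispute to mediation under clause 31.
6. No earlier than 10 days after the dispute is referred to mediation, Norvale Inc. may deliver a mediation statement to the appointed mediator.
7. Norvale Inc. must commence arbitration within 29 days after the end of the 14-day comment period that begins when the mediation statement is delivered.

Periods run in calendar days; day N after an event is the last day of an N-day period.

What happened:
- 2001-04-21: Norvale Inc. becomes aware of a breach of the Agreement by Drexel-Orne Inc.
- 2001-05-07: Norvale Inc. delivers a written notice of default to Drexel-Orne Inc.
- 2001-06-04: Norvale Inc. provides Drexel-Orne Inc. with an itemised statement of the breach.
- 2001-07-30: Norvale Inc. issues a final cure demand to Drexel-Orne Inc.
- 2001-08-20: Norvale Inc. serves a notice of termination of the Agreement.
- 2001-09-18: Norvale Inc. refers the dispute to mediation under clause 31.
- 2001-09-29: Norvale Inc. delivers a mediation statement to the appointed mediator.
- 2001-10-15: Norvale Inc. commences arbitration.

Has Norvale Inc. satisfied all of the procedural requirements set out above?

(1) due by 2001-04-21 + 18 days = 2001-05-09; 2001-05-07 is within that limit.
(2) due by 2001-06-03 + 20 days = 2001-06-23; completed 2001-06-04, before the deadline.
(3) the permitted window runs from 2001-05-07 + 18 = 2001-05-25 to 2001-05-07 + 88 = 2001-08-03; 2001-07-30 falls inside that range.
(4) due by 2001-08-14 + 21 days = 2001-09-04; 2001-08-20 is within that limit.
(5) permitted from 2001-08-27 + 21 days = 2001-09-17 onward; done 2001-09-18 — permitted.
(6) permitted from 2001-09-18 + 10 days = 2001-09-28 onward; done 2001-09-29, after the minimum wait.
(7) due by 2001-10-13 + 29 days = 2001-11-11; completed 2001-10-15, before the deadline.

Yes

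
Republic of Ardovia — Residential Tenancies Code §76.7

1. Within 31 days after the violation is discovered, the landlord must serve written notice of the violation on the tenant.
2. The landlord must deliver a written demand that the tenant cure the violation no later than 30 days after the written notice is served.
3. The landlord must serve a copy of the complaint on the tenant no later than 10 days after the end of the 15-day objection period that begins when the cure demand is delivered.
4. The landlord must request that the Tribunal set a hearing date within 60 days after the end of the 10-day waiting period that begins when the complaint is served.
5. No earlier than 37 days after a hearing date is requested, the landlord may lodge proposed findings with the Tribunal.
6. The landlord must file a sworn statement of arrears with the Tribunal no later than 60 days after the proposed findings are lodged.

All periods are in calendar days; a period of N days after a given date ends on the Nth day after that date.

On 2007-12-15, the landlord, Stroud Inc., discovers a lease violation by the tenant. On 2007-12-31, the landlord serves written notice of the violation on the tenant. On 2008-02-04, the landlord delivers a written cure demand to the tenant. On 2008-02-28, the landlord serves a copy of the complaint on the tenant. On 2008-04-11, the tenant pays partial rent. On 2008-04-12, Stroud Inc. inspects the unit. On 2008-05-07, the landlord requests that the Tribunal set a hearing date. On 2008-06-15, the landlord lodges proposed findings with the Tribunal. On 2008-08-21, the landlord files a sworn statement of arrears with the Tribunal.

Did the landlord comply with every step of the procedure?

No

(1) due by 2007-12-15 + 31 days = 2008-01-15; 2007-12-31 is within that limit.
(2) due by 2007-12-31 + 30 days = 2008-01-30; 2008-02-04 misses that deadline by 5 days.
Later steps need not be reached.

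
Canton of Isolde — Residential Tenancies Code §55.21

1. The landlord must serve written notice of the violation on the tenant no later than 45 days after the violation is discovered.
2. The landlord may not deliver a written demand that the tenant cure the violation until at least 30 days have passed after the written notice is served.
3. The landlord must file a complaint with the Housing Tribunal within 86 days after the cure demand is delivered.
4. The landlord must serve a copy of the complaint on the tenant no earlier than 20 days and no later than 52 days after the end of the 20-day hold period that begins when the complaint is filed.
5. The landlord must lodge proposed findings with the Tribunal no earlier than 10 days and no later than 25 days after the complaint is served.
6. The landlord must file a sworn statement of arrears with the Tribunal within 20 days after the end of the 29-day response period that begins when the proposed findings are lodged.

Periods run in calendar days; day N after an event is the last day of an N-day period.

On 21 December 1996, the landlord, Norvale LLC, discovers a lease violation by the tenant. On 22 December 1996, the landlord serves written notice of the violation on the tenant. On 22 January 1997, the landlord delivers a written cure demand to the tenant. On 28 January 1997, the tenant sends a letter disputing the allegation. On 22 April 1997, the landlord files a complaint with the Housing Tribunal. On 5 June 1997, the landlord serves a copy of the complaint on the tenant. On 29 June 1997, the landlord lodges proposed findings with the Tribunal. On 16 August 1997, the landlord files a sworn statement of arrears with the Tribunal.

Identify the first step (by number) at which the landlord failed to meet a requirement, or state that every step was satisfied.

Step 3

Step 1: 45 days after 21 December 1996 (when the violation is discovered) is 4 February 1997; done 22 December 1996 — timely.
Step 2: the earliest permitted date is 30 days after 22 December 1996 (when the written notice is served), i.e. 21 January 1997; done 22 January 1997, after the minimum wait.
Step 3: 86 days after 22 January 1997 (when the cure demand is delivered) is 18 April 1997; done 22 April 1997 — 4 days late.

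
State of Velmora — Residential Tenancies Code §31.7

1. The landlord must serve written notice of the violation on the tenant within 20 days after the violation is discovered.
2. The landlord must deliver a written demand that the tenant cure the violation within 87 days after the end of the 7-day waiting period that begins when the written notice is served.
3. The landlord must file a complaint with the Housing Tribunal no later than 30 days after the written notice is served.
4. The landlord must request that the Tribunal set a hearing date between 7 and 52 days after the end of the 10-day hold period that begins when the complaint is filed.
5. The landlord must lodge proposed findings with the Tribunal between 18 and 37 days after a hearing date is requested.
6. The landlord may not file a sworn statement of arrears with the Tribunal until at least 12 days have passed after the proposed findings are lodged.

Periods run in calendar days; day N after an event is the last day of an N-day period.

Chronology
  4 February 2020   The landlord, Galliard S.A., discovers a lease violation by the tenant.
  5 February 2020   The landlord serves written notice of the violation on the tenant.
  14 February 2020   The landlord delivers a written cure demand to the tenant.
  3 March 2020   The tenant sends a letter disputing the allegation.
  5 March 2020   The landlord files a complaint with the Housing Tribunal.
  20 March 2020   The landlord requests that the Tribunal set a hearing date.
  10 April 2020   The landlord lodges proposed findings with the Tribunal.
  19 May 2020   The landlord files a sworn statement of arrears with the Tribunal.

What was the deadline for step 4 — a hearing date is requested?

6 May 2020

The complaint is filed on 5 March 2020; the 10-day hold period therefore ends 15 March 2020, and step 4 runs from that date. The window is 7–52 days after 15 March 2020; it closes on 6 May 2020.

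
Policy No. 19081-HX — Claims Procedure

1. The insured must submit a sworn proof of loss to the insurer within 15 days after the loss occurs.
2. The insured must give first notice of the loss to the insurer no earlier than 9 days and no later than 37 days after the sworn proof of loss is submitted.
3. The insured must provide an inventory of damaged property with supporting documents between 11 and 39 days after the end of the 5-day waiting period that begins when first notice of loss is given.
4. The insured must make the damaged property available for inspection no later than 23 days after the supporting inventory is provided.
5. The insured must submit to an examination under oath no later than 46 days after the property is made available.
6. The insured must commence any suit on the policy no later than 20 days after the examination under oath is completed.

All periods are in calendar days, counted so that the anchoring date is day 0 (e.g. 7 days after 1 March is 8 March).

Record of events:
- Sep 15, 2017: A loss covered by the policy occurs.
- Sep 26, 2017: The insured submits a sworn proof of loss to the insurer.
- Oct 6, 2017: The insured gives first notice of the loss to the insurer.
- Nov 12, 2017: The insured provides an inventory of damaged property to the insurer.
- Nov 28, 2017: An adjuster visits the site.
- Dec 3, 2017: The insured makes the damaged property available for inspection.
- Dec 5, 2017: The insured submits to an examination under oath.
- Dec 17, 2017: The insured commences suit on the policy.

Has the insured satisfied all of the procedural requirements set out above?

Yes

Step 1 — counting 15 days from Sep 15, 2017 (when the loss occurs) gives a deadline of Sep 30, 2017; Sep 26, 2017 is within that limit.
Step 2 — 9 and 37 days from Sep 26, 2017 (when the sworn proof of loss is submitted) are Oct 5, 2017 and Nov 2, 2017 respectively; done Oct 6, 2017 — within the window.
Step 3 — 11 and 39 days from Oct 11, 2017 (end of the 5-day waiting period, which began when first notice of loss is given on Oct 6, 2017) are Oct 22, 2017 and Nov 19, 2017 respectively; Nov 12, 2017 falls inside that range.
Step 4 — counting 23 days from Nov 12, 2017 (when the supporting inventory is provided) gives a deadline of Dec 5, 2017; completed Dec 3, 2017, before the deadline.
Step 5 — counting 46 days from Dec 3, 2017 (when the property is made available) gives a deadline of Jan 18, 2018; completed Dec 5, 2017, before the deadline.
Step 6 — counting 20 days from Dec 5, 2017 (when the examination under oath is completed) gives a deadline of Dec 25, 2017; done Dec 17, 2017 — timely.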